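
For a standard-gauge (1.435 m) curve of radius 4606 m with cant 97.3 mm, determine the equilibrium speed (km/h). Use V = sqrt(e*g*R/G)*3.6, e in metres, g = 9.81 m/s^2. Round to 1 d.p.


Convert cant: e = 97.3 mm = 0.0973 m
V_ms = sqrt(0.0973 * 9.81 * 4606 / 1.435)
V_ms = sqrt(3063.753922) = 55.3512 m/s
V = 55.3512 * 3.6 = 199.3 km/h

199.3


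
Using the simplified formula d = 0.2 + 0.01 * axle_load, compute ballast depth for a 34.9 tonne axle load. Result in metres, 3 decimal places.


d = 0.2 + 0.01 * 34.9
d = 0.2 + 0.349
d = 0.549 m

0.549


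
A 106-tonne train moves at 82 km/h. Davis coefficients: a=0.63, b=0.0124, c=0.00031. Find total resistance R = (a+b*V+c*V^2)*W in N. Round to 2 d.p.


b*V = 0.0124 * 82 = 1.0168
c*V^2 = 0.00031 * 6724 = 2.08444
R_per_t = 0.63 + 1.0168 + 2.08444 = 3.73124 N/t
R_total = 3.73124 * 106 = 395.51 N

395.51


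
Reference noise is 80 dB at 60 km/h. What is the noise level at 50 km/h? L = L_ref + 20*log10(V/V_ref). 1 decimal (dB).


V/V_ref = 50 / 60 = 0.833333
log10(0.833333) = -0.079181
20 * -0.079181 = -1.5836
L = 80 + -1.5836 = 78.4 dB

78.4


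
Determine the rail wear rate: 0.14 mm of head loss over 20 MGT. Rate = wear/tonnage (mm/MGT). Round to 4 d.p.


Wear rate = total wear / cumulative tonnage
Rate = 0.14 / 20
Rate = 0.0070 mm/MGT

0.0070


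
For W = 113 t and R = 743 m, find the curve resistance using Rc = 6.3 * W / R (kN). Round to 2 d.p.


Rc = 6.3 * W / R
Rc = 6.3 * 113 / 743
Rc = 711.9 / 743
Rc = 0.96 kN

0.96


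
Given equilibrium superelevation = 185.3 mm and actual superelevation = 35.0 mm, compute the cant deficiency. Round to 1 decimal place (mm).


Cant deficiency = equilibrium cant - actual cant
CD = 185.3 - 35.0
CD = 150.3 mm

150.3


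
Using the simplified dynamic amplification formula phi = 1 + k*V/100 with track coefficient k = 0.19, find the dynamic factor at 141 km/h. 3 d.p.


phi = 1 + k * V / 100
phi = 1 + 0.19 * 141 / 100
phi = 1 + 0.2679
phi = 1.268

1.268


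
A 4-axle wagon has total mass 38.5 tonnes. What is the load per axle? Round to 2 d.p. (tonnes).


Load per axle = total weight / number of axles
Load = 38.5 / 4
Load = 9.63 tonnes

9.63


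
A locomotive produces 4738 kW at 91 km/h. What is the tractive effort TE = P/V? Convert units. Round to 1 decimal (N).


Convert: P = 4738 kW = 4738000 W
V = 91 / 3.6 = 25.2778 m/s
TE = 4738000 / 25.2778
TE = 187437.4 N

187437.4


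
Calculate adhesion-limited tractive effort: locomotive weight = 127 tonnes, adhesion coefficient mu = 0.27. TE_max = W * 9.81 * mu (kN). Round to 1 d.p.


TE_max = W * g * mu
TE_max = 127 * 9.81 * 0.27
TE_max = 1245.87 * 0.27
TE_max = 336.4 kN

336.4


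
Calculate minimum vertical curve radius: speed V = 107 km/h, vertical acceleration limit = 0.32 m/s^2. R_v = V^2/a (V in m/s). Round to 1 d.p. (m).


Convert speed: V = 107 / 3.6 = 29.7222 m/s
V^2 = 883.4105 m^2/s^2
R_v = 883.4105 / 0.32
R_v = 2760.7 m

2760.7


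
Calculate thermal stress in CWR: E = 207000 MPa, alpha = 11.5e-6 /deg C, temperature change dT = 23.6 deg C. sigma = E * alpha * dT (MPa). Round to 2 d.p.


sigma = E * alpha * dT
sigma = 207000 * 11.5e-6 * 23.6
sigma = 2.3805 * 23.6
sigma = 56.18 MPa

56.18


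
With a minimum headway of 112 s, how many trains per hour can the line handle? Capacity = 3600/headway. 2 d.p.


Capacity = 3600 / headway
Capacity = 3600 / 112
Capacity = 32.14 trains/hour

32.14


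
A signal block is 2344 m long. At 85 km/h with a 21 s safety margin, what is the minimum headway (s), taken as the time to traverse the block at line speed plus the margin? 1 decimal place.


V = 85 / 3.6 = 23.6111 m/s
Block traversal time = 2344 / 23.6111 = 99.2753 s
Headway = 99.2753 + 21
Headway = 120.3 s

120.3


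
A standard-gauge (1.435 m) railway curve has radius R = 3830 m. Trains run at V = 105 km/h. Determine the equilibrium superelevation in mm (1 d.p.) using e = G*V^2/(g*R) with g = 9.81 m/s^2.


Convert speed: V = 105 / 3.6 = 29.1667 m/s
Apply formula: e = 1.435 * 29.1667^2 / (9.81 * 3830)
e = 1.435 * 850.6944 / 37572.3
e = 0.032491 m = 32.5 mm

32.5


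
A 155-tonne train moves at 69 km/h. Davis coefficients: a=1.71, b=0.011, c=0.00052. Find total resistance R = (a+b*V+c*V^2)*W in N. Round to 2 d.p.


b*V = 0.011 * 69 = 0.759
c*V^2 = 0.00052 * 4761 = 2.47572
R_per_t = 1.71 + 0.759 + 2.47572 = 4.94472 N/t
R_total = 4.94472 * 155 = 766.43 N

766.43


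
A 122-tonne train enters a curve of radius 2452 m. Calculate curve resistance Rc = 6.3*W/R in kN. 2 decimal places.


Rc = 6.3 * W / R
Rc = 6.3 * 122 / 2452
Rc = 768.6 / 2452
Rc = 0.31 kN

0.31


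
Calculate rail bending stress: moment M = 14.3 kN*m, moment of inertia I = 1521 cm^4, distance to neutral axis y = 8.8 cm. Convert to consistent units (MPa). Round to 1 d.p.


Convert units:
M = 14.3 kN*m = 14300000 N*mm
y = 8.8 cm = 88 mm
I = 1521 cm^4 = 15210000 mm^4
sigma = 14300000 * 88 / 15210000
sigma = 82.7 MPa

82.7


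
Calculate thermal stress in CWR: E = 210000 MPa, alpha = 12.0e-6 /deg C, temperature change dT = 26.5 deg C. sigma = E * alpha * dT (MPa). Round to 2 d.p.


sigma = E * alpha * dT
sigma = 210000 * 12.0e-6 * 26.5
sigma = 2.52 * 26.5
sigma = 66.78 MPa

66.78


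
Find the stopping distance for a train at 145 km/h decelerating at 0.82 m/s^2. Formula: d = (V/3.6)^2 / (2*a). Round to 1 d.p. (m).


Convert speed: V = 145 / 3.6 = 40.2778 m/s
V^2 = 1622.2994
d = 1622.2994 / (2 * 0.82)
d = 1622.2994 / 1.64
d = 989.2 m

989.2


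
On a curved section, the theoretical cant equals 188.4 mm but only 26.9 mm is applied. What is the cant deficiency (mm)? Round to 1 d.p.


Cant deficiency = equilibrium cant - actual cant
CD = 188.4 - 26.9
CD = 161.5 mm

161.5


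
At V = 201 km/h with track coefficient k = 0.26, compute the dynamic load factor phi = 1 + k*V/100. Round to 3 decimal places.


phi = 1 + k * V / 100
phi = 1 + 0.26 * 201 / 100
phi = 1 + 0.5226
phi = 1.523

1.523


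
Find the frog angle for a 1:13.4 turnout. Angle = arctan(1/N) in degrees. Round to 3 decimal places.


1/N = 1/13.4 = 0.074627
angle = arctan(0.074627) = 0.074489 rad
angle = 0.074489 * 180/pi = 4.268 degrees

4.268


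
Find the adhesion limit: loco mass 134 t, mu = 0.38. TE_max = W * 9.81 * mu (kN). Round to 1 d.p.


TE_max = W * g * mu
TE_max = 134 * 9.81 * 0.38
TE_max = 1314.54 * 0.38
TE_max = 499.5 kN

499.5


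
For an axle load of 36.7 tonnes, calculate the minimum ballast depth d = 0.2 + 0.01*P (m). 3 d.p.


d = 0.2 + 0.01 * 36.7
d = 0.2 + 0.367
d = 0.567 m

0.567


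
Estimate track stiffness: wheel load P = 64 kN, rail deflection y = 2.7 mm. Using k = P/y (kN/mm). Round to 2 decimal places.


Track stiffness k = P / y
k = 64 / 2.7
k = 23.70 kN/mm

23.70


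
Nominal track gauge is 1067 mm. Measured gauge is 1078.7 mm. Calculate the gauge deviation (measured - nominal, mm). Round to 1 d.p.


Deviation = measured - nominal
Deviation = 1078.7 - 1067
Deviation = 11.7 mm

11.7


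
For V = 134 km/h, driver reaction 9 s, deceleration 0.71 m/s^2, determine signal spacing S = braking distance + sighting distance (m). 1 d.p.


V = 134 / 3.6 = 37.2222 m/s
Braking distance = 37.2222^2 / (2*0.71) = 975.6999 m
Sighting distance = 37.2222 * 9 = 335.0 m
S = 975.6999 + 335.0 = 1310.7 m

1310.7


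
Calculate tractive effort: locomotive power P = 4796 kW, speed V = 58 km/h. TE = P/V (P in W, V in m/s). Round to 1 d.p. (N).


Convert: P = 4796 kW = 4796000 W
V = 58 / 3.6 = 16.1111 m/s
TE = 4796000 / 16.1111
TE = 297682.8 N

297682.8


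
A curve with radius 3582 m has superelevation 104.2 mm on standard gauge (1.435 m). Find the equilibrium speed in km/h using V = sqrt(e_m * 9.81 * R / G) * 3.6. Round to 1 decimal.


Convert cant: e = 104.2 mm = 0.1042 m
V_ms = sqrt(0.1042 * 9.81 * 3582 / 1.435)
V_ms = sqrt(2551.587153) = 50.5132 m/s
V = 50.5132 * 3.6 = 181.8 km/h

181.8


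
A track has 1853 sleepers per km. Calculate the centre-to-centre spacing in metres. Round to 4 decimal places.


Spacing = 1000 m / number of sleepers
Spacing = 1000 / 1853
Spacing = 0.5397 m

0.5397


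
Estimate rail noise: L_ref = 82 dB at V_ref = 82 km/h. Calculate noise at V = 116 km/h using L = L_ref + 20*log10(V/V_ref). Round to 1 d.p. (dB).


V/V_ref = 116 / 82 = 1.414634
log10(1.414634) = 0.150644
20 * 0.150644 = 3.0129
L = 82 + 3.0129 = 85.0 dB

85.0


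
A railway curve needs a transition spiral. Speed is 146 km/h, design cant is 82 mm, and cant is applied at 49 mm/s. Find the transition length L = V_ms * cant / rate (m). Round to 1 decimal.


Convert speed: V = 146 / 3.6 = 40.5556 m/s
L = 40.5556 * 82 / 49
L = 3325.5556 / 49
L = 67.9 m

67.9


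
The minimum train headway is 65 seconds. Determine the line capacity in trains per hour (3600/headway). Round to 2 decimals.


Capacity = 3600 / headway
Capacity = 3600 / 65
Capacity = 55.38 trains/hour

55.38


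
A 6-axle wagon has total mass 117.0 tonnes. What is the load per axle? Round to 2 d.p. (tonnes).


Load per axle = total weight / number of axles
Load = 117.0 / 6
Load = 19.50 tonnes

19.50


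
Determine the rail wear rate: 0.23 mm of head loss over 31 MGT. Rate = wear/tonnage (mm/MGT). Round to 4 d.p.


Wear rate = total wear / cumulative tonnage
Rate = 0.23 / 31
Rate = 0.0074 mm/MGT

0.0074


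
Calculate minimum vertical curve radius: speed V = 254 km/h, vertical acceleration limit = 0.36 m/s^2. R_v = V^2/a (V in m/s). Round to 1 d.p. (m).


Convert speed: V = 254 / 3.6 = 70.5556 m/s
V^2 = 4978.0864 m^2/s^2
R_v = 4978.0864 / 0.36
R_v = 13828.0 m

13828.0


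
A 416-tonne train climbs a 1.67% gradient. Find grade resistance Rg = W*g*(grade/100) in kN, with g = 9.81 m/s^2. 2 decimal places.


Rg = W * 9.81 * grade / 100
Rg = 416 * 9.81 * 1.67 / 100
Rg = 4080.96 * 0.0167
Rg = 68.15 kN

68.15


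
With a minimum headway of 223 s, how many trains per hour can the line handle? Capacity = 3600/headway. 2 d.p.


Capacity = 3600 / headway
Capacity = 3600 / 223
Capacity = 16.14 trains/hour

16.14


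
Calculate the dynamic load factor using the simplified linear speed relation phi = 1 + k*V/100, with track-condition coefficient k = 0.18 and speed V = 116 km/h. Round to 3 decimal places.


phi = 1 + k * V / 100
phi = 1 + 0.18 * 116 / 100
phi = 1 + 0.2088
phi = 1.209

1.209


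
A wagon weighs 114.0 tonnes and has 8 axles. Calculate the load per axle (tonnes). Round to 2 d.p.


Load per axle = total weight / number of axles
Load = 114.0 / 8
Load = 14.25 tonnes

14.25


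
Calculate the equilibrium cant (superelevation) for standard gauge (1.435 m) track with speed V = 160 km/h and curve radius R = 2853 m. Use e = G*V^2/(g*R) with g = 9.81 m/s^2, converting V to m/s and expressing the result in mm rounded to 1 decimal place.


Convert speed: V = 160 / 3.6 = 44.4444 m/s
Apply formula: e = 1.435 * 44.4444^2 / (9.81 * 2853)
e = 1.435 * 1975.3086 / 27987.93
e = 0.101278 m = 101.3 mm

101.3


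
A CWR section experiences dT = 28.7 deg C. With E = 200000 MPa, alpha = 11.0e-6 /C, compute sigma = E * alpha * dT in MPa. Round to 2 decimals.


sigma = E * alpha * dT
sigma = 200000 * 11.0e-6 * 28.7
sigma = 2.2 * 28.7
sigma = 63.14 MPa

63.14


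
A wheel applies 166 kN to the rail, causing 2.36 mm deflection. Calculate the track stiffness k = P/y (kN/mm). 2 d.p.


Track stiffness k = P / y
k = 166 / 2.36
k = 70.34 kN/mm

70.34


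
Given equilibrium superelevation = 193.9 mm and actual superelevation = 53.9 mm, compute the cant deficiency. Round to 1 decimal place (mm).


Cant deficiency = equilibrium cant - actual cant
CD = 193.9 - 53.9
CD = 140.0 mm

140.0


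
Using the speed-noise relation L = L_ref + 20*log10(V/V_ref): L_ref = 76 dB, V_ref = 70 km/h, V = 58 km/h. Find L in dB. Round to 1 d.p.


V/V_ref = 58 / 70 = 0.828571
log10(0.828571) = -0.08167
20 * -0.08167 = -1.6334
L = 76 + -1.6334 = 74.4 dB

74.4


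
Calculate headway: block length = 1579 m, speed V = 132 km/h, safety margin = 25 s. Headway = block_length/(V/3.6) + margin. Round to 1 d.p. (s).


V = 132 / 3.6 = 36.6667 m/s
Block traversal time = 1579 / 36.6667 = 43.0636 s
Headway = 43.0636 + 25
Headway = 68.1 s

68.1


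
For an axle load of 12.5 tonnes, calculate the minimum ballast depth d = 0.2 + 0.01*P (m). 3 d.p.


d = 0.2 + 0.01 * 12.5
d = 0.2 + 0.125
d = 0.325 m

0.325


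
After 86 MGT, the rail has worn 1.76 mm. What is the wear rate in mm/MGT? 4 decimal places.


Wear rate = total wear / cumulative tonnage
Rate = 1.76 / 86
Rate = 0.0205 mm/MGT

0.0205


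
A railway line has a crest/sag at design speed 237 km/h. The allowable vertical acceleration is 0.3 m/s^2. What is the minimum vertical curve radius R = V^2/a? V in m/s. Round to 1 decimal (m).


Convert speed: V = 237 / 3.6 = 65.8333 m/s
V^2 = 4334.0278 m^2/s^2
R_v = 4334.0278 / 0.3
R_v = 14446.8 m

14446.8


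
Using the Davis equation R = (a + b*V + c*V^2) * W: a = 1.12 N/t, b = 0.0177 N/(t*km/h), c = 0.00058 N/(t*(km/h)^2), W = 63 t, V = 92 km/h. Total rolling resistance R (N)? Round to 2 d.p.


b*V = 0.0177 * 92 = 1.6284
c*V^2 = 0.00058 * 8464 = 4.90912
R_per_t = 1.12 + 1.6284 + 4.90912 = 7.65752 N/t
R_total = 7.65752 * 63 = 482.42 N

482.42


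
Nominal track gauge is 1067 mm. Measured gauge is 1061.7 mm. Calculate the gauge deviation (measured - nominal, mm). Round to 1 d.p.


Deviation = measured - nominal
Deviation = 1061.7 - 1067
Deviation = -5.3 mm

-5.3


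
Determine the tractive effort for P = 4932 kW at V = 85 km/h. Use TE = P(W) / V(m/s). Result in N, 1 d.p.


Convert: P = 4932 kW = 4932000 W
V = 85 / 3.6 = 23.6111 m/s
TE = 4932000 / 23.6111
TE = 208884.7 N

208884.7


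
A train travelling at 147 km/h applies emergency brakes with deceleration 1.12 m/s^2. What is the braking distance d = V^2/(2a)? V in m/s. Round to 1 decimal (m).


Convert speed: V = 147 / 3.6 = 40.8333 m/s
V^2 = 1667.3611
d = 1667.3611 / (2 * 1.12)
d = 1667.3611 / 2.24
d = 744.4 m

744.4


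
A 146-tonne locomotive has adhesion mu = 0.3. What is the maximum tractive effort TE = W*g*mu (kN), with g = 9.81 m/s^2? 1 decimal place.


TE_max = W * g * mu
TE_max = 146 * 9.81 * 0.3
TE_max = 1432.26 * 0.3
TE_max = 429.7 kN

429.7


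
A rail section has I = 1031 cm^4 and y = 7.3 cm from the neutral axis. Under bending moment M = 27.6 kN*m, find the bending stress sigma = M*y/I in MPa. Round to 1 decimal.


Convert units:
M = 27.6 kN*m = 27600000 N*mm
y = 7.3 cm = 73 mm
I = 1031 cm^4 = 10310000 mm^4
sigma = 27600000 * 73 / 10310000
sigma = 195.4 MPa

195.4


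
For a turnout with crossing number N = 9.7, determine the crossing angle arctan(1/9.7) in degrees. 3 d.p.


1/N = 1/9.7 = 0.103093
angle = arctan(0.103093) = 0.10273 rad
angle = 0.10273 * 180/pi = 5.886 degrees

5.886


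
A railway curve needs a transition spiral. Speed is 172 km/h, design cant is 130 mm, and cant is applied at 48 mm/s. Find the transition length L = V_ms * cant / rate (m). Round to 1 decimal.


Convert speed: V = 172 / 3.6 = 47.7778 m/s
L = 47.7778 * 130 / 48
L = 6211.1111 / 48
L = 129.4 m

129.4


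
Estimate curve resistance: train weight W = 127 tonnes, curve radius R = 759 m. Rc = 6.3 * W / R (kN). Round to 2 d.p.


Rc = 6.3 * W / R
Rc = 6.3 * 127 / 759
Rc = 800.1 / 759
Rc = 1.05 kN

1.05


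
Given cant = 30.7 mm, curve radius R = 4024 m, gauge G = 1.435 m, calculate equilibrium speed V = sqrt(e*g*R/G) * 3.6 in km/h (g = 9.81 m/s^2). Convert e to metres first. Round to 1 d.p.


Convert cant: e = 30.7 mm = 0.0307 m
V_ms = sqrt(0.0307 * 9.81 * 4024 / 1.435)
V_ms = sqrt(844.526835) = 29.0607 m/s
V = 29.0607 * 3.6 = 104.6 km/h

104.6


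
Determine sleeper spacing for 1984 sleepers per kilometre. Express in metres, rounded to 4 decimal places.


Spacing = 1000 m / number of sleepers
Spacing = 1000 / 1984
Spacing = 0.5040 m

0.5040


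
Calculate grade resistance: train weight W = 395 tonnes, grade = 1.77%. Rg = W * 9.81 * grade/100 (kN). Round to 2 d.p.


Rg = W * 9.81 * grade / 100
Rg = 395 * 9.81 * 1.77 / 100
Rg = 3874.95 * 0.0177
Rg = 68.59 kN

68.59


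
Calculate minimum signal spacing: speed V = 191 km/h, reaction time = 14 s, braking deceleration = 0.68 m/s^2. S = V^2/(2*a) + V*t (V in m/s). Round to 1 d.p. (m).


V = 191 / 3.6 = 53.0556 m/s
Braking distance = 53.0556^2 / (2*0.68) = 2069.7735 m
Sighting distance = 53.0556 * 14 = 742.7778 m
S = 2069.7735 + 742.7778 = 2812.6 m

2812.6


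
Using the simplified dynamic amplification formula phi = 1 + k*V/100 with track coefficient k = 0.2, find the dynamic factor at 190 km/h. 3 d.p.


phi = 1 + k * V / 100
phi = 1 + 0.2 * 190 / 100
phi = 1 + 0.38
phi = 1.380

1.380


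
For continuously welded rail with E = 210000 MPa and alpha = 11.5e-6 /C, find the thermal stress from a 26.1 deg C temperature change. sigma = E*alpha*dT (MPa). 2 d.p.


sigma = E * alpha * dT
sigma = 210000 * 11.5e-6 * 26.1
sigma = 2.415 * 26.1
sigma = 63.03 MPa

63.03


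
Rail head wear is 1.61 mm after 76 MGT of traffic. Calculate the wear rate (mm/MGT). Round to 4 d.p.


Wear rate = total wear / cumulative tonnage
Rate = 1.61 / 76
Rate = 0.0212 mm/MGT

0.0212


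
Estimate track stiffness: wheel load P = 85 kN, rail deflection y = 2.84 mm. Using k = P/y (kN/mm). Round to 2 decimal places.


Track stiffness k = P / y
k = 85 / 2.84
k = 29.93 kN/mm

29.93


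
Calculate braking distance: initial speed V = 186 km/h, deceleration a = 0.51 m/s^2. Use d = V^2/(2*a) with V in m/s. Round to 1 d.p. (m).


Convert speed: V = 186 / 3.6 = 51.6667 m/s
V^2 = 2669.4444
d = 2669.4444 / (2 * 0.51)
d = 2669.4444 / 1.02
d = 2617.1 m

2617.1


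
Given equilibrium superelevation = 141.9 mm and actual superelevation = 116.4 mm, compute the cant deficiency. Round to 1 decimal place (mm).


Cant deficiency = equilibrium cant - actual cant
CD = 141.9 - 116.4
CD = 25.5 mm

25.5


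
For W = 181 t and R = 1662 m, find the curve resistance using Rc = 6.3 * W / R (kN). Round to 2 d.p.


Rc = 6.3 * W / R
Rc = 6.3 * 181 / 1662
Rc = 1140.3 / 1662
Rc = 0.69 kN

0.69


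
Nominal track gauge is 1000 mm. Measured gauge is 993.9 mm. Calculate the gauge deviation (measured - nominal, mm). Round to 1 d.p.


Deviation = measured - nominal
Deviation = 993.9 - 1000
Deviation = -6.1 mm

-6.1


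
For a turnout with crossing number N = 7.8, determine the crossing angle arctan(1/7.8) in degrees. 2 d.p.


1/N = 1/7.8 = 0.128205
angle = arctan(0.128205) = 0.12751 rad
angle = 0.12751 * 180/pi = 7.31 degrees

7.31


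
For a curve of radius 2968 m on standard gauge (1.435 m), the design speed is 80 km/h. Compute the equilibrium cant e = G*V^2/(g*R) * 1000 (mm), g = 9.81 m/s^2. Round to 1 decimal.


Convert speed: V = 80 / 3.6 = 22.2222 m/s
Apply formula: e = 1.435 * 22.2222^2 / (9.81 * 2968)
e = 1.435 * 493.8272 / 29116.08
e = 0.024339 m = 24.3 mm

24.3


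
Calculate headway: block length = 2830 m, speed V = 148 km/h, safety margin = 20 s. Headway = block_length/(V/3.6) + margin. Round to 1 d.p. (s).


V = 148 / 3.6 = 41.1111 m/s
Block traversal time = 2830 / 41.1111 = 68.8378 s
Headway = 68.8378 + 20
Headway = 88.8 s

88.8


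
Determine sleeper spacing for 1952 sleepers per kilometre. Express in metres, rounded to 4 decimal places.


Spacing = 1000 m / number of sleepers
Spacing = 1000 / 1952
Spacing = 0.5123 m

0.5123


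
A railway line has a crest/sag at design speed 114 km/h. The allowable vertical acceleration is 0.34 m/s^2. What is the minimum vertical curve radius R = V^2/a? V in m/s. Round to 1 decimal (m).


Convert speed: V = 114 / 3.6 = 31.6667 m/s
V^2 = 1002.7778 m^2/s^2
R_v = 1002.7778 / 0.34
R_v = 2949.3 m

2949.3


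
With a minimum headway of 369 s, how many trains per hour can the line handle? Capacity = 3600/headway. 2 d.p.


Capacity = 3600 / headway
Capacity = 3600 / 369
Capacity = 9.76 trains/hour

9.76


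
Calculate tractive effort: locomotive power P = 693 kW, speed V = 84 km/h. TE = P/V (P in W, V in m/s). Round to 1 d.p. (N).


Convert: P = 693 kW = 693000 W
V = 84 / 3.6 = 23.3333 m/s
TE = 693000 / 23.3333
TE = 29700.0 N

29700.0


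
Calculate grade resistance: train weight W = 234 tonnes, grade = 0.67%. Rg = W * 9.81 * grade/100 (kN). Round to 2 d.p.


Rg = W * 9.81 * grade / 100
Rg = 234 * 9.81 * 0.67 / 100
Rg = 2295.54 * 0.0067
Rg = 15.38 kN

15.38


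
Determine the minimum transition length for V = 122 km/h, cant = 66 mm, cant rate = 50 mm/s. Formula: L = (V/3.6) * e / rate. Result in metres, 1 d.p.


Convert speed: V = 122 / 3.6 = 33.8889 m/s
L = 33.8889 * 66 / 50
L = 2236.6667 / 50
L = 44.7 m

44.7


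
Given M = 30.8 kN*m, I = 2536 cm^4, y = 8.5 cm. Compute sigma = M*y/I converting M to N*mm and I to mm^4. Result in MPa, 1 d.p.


Convert units:
M = 30.8 kN*m = 30800000 N*mm
y = 8.5 cm = 85 mm
I = 2536 cm^4 = 25360000 mm^4
sigma = 30800000 * 85 / 25360000
sigma = 103.2 MPa

103.2


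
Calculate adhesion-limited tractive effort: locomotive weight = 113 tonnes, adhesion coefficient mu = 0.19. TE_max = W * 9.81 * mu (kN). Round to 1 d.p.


TE_max = W * g * mu
TE_max = 113 * 9.81 * 0.19
TE_max = 1108.53 * 0.19
TE_max = 210.6 kN

210.6


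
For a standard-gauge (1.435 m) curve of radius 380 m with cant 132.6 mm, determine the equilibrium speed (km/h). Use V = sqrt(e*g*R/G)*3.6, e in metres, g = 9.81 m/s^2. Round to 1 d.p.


Convert cant: e = 132.6 mm = 0.1326 m
V_ms = sqrt(0.1326 * 9.81 * 380 / 1.435)
V_ms = sqrt(344.464307) = 18.5597 m/s
V = 18.5597 * 3.6 = 66.8 km/h

66.8


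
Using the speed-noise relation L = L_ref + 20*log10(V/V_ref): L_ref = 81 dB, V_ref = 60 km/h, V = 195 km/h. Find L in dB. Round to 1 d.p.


V/V_ref = 195 / 60 = 3.25
log10(3.25) = 0.511883
20 * 0.511883 = 10.2377
L = 81 + 10.2377 = 91.2 dB

91.2


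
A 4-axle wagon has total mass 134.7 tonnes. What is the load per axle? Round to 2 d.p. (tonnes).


Load per axle = total weight / number of axles
Load = 134.7 / 4
Load = 33.68 tonnes

33.68


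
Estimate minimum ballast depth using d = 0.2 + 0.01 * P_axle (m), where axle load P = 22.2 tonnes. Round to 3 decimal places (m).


d = 0.2 + 0.01 * 22.2
d = 0.2 + 0.222
d = 0.422 m

0.422


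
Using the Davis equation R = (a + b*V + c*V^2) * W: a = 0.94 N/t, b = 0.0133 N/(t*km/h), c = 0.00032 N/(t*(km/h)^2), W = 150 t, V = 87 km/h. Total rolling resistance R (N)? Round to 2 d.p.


b*V = 0.0133 * 87 = 1.1571
c*V^2 = 0.00032 * 7569 = 2.42208
R_per_t = 0.94 + 1.1571 + 2.42208 = 4.51918 N/t
R_total = 4.51918 * 150 = 677.88 N

677.88


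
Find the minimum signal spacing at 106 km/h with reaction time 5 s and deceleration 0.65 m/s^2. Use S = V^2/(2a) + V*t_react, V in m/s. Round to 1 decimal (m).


V = 106 / 3.6 = 29.4444 m/s
Braking distance = 29.4444^2 / (2*0.65) = 666.9041 m
Sighting distance = 29.4444 * 5 = 147.2222 m
S = 666.9041 + 147.2222 = 814.1 m

814.1


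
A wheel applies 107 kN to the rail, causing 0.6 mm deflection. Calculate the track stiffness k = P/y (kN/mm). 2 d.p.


Track stiffness k = P / y
k = 107 / 0.6
k = 178.33 kN/mm

178.33


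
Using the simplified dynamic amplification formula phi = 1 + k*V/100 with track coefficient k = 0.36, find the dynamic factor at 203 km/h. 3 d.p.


phi = 1 + k * V / 100
phi = 1 + 0.36 * 203 / 100
phi = 1 + 0.7308
phi = 1.731

1.731


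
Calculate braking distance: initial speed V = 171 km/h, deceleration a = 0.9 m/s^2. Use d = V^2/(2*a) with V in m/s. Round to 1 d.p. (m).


Convert speed: V = 171 / 3.6 = 47.5 m/s
V^2 = 2256.25
d = 2256.25 / (2 * 0.9)
d = 2256.25 / 1.8
d = 1253.5 m

1253.5


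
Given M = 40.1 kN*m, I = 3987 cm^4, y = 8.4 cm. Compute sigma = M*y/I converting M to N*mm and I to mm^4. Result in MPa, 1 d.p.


Convert units:
M = 40.1 kN*m = 40100000 N*mm
y = 8.4 cm = 84 mm
I = 3987 cm^4 = 39870000 mm^4
sigma = 40100000 * 84 / 39870000
sigma = 84.5 MPa

84.5


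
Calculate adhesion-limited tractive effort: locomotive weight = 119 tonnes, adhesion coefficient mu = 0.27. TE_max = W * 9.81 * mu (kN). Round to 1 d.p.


TE_max = W * g * mu
TE_max = 119 * 9.81 * 0.27
TE_max = 1167.39 * 0.27
TE_max = 315.2 kN

315.2


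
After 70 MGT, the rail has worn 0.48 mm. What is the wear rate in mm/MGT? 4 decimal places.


Wear rate = total wear / cumulative tonnage
Rate = 0.48 / 70
Rate = 0.0069 mm/MGT

0.0069


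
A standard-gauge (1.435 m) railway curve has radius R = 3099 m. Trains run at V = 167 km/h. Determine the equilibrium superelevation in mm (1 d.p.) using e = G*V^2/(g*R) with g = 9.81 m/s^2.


Convert speed: V = 167 / 3.6 = 46.3889 m/s
Apply formula: e = 1.435 * 46.3889^2 / (9.81 * 3099)
e = 1.435 * 2151.929 / 30401.19
e = 0.101576 m = 101.6 mm

101.6


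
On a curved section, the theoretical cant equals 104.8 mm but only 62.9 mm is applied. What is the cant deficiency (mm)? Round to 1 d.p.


Cant deficiency = equilibrium cant - actual cant
CD = 104.8 - 62.9
CD = 41.9 mm

41.9


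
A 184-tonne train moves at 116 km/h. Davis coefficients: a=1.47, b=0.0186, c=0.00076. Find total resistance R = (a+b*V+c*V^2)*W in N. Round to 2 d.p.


b*V = 0.0186 * 116 = 2.1576
c*V^2 = 0.00076 * 13456 = 10.22656
R_per_t = 1.47 + 2.1576 + 10.22656 = 13.85416 N/t
R_total = 13.85416 * 184 = 2549.17 N

2549.17


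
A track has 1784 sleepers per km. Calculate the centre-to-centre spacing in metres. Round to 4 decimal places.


Spacing = 1000 m / number of sleepers
Spacing = 1000 / 1784
Spacing = 0.5605 m

0.5605


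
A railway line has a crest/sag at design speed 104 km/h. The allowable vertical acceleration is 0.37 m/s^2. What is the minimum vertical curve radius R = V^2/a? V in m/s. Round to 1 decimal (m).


Convert speed: V = 104 / 3.6 = 28.8889 m/s
V^2 = 834.5679 m^2/s^2
R_v = 834.5679 / 0.37
R_v = 2255.6 m

2255.6


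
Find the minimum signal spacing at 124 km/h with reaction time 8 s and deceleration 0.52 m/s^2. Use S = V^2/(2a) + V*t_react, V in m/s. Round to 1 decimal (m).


V = 124 / 3.6 = 34.4444 m/s
Braking distance = 34.4444^2 / (2*0.52) = 1140.7882 m
Sighting distance = 34.4444 * 8 = 275.5556 m
S = 1140.7882 + 275.5556 = 1416.3 m

1416.3


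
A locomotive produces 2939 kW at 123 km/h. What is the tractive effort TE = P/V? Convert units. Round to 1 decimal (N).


Convert: P = 2939 kW = 2939000 W
V = 123 / 3.6 = 34.1667 m/s
TE = 2939000 / 34.1667
TE = 86019.5 N

86019.5


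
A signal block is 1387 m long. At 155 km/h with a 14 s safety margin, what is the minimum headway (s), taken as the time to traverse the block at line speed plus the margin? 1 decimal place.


V = 155 / 3.6 = 43.0556 m/s
Block traversal time = 1387 / 43.0556 = 32.2142 s
Headway = 32.2142 + 14
Headway = 46.2 s

46.2


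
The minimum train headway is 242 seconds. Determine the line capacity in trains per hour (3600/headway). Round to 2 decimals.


Capacity = 3600 / headway
Capacity = 3600 / 242
Capacity = 14.88 trains/hour

14.88


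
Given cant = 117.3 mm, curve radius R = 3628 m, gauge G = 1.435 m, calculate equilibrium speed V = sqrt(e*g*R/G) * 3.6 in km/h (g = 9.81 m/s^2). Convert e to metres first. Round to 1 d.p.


Convert cant: e = 117.3 mm = 0.1173 m
V_ms = sqrt(0.1173 * 9.81 * 3628 / 1.435)
V_ms = sqrt(2909.259069) = 53.9375 m/s
V = 53.9375 * 3.6 = 194.2 km/h

194.2


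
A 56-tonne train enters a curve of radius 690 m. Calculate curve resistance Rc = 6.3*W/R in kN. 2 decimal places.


Rc = 6.3 * W / R
Rc = 6.3 * 56 / 690
Rc = 352.8 / 690
Rc = 0.51 kN

0.51


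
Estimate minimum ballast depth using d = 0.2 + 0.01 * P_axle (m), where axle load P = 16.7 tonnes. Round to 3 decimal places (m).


d = 0.2 + 0.01 * 16.7
d = 0.2 + 0.167
d = 0.367 m

0.367


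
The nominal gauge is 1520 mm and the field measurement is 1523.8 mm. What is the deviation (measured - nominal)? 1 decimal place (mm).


Deviation = measured - nominal
Deviation = 1523.8 - 1520
Deviation = 3.8 mm

3.8


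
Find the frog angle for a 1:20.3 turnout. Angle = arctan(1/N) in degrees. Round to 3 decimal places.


1/N = 1/20.3 = 0.049261
angle = arctan(0.049261) = 0.049221 rad
angle = 0.049221 * 180/pi = 2.820 degrees

2.820


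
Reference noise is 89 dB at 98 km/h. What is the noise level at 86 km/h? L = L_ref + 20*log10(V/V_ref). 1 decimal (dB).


V/V_ref = 86 / 98 = 0.877551
log10(0.877551) = -0.056728
20 * -0.056728 = -1.1346
L = 89 + -1.1346 = 87.9 dB

87.9


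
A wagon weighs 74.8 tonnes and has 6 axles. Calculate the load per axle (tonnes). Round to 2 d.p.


Load per axle = total weight / number of axles
Load = 74.8 / 6
Load = 12.47 tonnes

12.47


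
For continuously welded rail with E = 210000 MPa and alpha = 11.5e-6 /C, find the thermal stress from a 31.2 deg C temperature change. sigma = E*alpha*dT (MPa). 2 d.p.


sigma = E * alpha * dT
sigma = 210000 * 11.5e-6 * 31.2
sigma = 2.415 * 31.2
sigma = 75.35 MPa

75.35


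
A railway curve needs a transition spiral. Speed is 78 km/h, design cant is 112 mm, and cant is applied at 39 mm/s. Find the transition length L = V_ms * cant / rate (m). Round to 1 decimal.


Convert speed: V = 78 / 3.6 = 21.6667 m/s
L = 21.6667 * 112 / 39
L = 2426.6667 / 39
L = 62.2 m

62.2


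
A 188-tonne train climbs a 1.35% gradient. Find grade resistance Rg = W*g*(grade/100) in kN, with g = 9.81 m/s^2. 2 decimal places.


Rg = W * 9.81 * grade / 100
Rg = 188 * 9.81 * 1.35 / 100
Rg = 1844.28 * 0.0135
Rg = 24.90 kN

24.90


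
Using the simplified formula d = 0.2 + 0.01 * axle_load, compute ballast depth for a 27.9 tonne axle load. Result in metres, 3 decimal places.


d = 0.2 + 0.01 * 27.9
d = 0.2 + 0.279
d = 0.479 m

0.479


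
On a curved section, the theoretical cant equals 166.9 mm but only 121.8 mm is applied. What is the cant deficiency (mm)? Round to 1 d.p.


Cant deficiency = equilibrium cant - actual cant
CD = 166.9 - 121.8
CD = 45.1 mm

45.1


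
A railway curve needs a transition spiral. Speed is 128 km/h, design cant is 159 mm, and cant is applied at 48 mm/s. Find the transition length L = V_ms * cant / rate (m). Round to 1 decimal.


Convert speed: V = 128 / 3.6 = 35.5556 m/s
L = 35.5556 * 159 / 48
L = 5653.3333 / 48
L = 117.8 m

117.8


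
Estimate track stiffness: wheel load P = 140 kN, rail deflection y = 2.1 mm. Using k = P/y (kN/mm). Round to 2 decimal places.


Track stiffness k = P / y
k = 140 / 2.1
k = 66.67 kN/mm

66.67


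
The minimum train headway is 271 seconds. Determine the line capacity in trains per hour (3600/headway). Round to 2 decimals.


Capacity = 3600 / headway
Capacity = 3600 / 271
Capacity = 13.28 trains/hour

13.28


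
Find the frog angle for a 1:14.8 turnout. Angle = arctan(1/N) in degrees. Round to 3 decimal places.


1/N = 1/14.8 = 0.067568
angle = arctan(0.067568) = 0.067465 rad
angle = 0.067465 * 180/pi = 3.865 degrees

3.865


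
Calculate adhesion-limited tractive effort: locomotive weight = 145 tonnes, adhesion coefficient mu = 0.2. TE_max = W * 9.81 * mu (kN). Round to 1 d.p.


TE_max = W * g * mu
TE_max = 145 * 9.81 * 0.2
TE_max = 1422.45 * 0.2
TE_max = 284.5 kN

284.5


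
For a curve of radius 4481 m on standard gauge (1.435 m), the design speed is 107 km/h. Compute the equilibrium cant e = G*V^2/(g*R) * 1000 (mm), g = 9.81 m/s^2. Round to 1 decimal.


Convert speed: V = 107 / 3.6 = 29.7222 m/s
Apply formula: e = 1.435 * 29.7222^2 / (9.81 * 4481)
e = 1.435 * 883.4105 / 43958.61
e = 0.028838 m = 28.8 mm

28.8


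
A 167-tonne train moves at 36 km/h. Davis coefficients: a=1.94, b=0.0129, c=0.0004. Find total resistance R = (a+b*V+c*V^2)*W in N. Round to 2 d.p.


b*V = 0.0129 * 36 = 0.4644
c*V^2 = 0.0004 * 1296 = 0.5184
R_per_t = 1.94 + 0.4644 + 0.5184 = 2.9228 N/t
R_total = 2.9228 * 167 = 488.11 N

488.11


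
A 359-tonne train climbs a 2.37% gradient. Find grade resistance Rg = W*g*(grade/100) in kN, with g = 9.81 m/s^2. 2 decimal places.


Rg = W * 9.81 * grade / 100
Rg = 359 * 9.81 * 2.37 / 100
Rg = 3521.79 * 0.0237
Rg = 83.47 kN

83.47


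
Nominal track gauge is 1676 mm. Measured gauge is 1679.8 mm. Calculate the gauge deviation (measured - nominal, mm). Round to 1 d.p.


Deviation = measured - nominal
Deviation = 1679.8 - 1676
Deviation = 3.8 mm

3.8


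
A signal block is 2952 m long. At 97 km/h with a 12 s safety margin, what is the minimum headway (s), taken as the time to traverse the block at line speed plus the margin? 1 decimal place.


V = 97 / 3.6 = 26.9444 m/s
Block traversal time = 2952 / 26.9444 = 109.5588 s
Headway = 109.5588 + 12
Headway = 121.6 s

121.6


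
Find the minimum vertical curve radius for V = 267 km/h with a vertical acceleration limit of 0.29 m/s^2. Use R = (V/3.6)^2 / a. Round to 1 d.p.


Convert speed: V = 267 / 3.6 = 74.1667 m/s
V^2 = 5500.6944 m^2/s^2
R_v = 5500.6944 / 0.29
R_v = 18967.9 m

18967.9


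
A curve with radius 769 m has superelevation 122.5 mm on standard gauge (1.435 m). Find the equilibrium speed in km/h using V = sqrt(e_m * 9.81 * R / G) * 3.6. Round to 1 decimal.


Convert cant: e = 122.5 mm = 0.1225 m
V_ms = sqrt(0.1225 * 9.81 * 769 / 1.435)
V_ms = sqrt(643.99061) = 25.377 m/s
V = 25.377 * 3.6 = 91.4 km/h

91.4


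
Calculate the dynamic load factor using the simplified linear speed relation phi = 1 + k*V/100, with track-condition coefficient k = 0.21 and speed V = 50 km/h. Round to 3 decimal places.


phi = 1 + k * V / 100
phi = 1 + 0.21 * 50 / 100
phi = 1 + 0.105
phi = 1.105

1.105


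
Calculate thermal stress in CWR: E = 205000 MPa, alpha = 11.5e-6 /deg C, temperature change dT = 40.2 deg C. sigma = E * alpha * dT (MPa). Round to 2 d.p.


sigma = E * alpha * dT
sigma = 205000 * 11.5e-6 * 40.2
sigma = 2.3575 * 40.2
sigma = 94.77 MPa

94.77


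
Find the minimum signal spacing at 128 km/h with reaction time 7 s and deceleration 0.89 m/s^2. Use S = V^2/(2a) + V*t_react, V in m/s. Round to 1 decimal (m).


V = 128 / 3.6 = 35.5556 m/s
Braking distance = 35.5556^2 / (2*0.89) = 710.2233 m
Sighting distance = 35.5556 * 7 = 248.8889 m
S = 710.2233 + 248.8889 = 959.1 m

959.1


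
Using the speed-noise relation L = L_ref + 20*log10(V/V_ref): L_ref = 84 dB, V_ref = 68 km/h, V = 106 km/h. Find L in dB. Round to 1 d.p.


V/V_ref = 106 / 68 = 1.558824
log10(1.558824) = 0.192797
20 * 0.192797 = 3.8559
L = 84 + 3.8559 = 87.9 dB

87.9


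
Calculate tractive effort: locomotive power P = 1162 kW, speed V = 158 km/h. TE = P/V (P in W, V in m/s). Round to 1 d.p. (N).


Convert: P = 1162 kW = 1162000 W
V = 158 / 3.6 = 43.8889 m/s
TE = 1162000 / 43.8889
TE = 26475.9 N

26475.9


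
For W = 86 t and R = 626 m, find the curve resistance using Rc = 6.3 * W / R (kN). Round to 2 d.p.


Rc = 6.3 * W / R
Rc = 6.3 * 86 / 626
Rc = 541.8 / 626
Rc = 0.87 kN

0.87


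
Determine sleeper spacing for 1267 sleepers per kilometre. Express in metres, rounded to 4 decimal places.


Spacing = 1000 m / number of sleepers
Spacing = 1000 / 1267
Spacing = 0.7893 m

0.7893


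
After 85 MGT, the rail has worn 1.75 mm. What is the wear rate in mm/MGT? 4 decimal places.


Wear rate = total wear / cumulative tonnage
Rate = 1.75 / 85
Rate = 0.0206 mm/MGT

0.0206


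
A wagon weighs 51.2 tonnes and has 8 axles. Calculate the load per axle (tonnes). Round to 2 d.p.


Load per axle = total weight / number of axles
Load = 51.2 / 8
Load = 6.40 tonnes

6.40


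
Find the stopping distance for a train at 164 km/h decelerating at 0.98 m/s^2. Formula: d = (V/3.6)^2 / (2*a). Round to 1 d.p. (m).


Convert speed: V = 164 / 3.6 = 45.5556 m/s
V^2 = 2075.3086
d = 2075.3086 / (2 * 0.98)
d = 2075.3086 / 1.96
d = 1058.8 m

1058.8


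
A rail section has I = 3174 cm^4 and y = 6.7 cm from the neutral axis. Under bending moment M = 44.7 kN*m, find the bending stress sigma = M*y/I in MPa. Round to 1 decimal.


Convert units:
M = 44.7 kN*m = 44700000 N*mm
y = 6.7 cm = 67 mm
I = 3174 cm^4 = 31740000 mm^4
sigma = 44700000 * 67 / 31740000
sigma = 94.4 MPa

94.4


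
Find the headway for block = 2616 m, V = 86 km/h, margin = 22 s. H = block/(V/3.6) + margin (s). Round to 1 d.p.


V = 86 / 3.6 = 23.8889 m/s
Block traversal time = 2616 / 23.8889 = 109.507 s
Headway = 109.507 + 22
Headway = 131.5 s

131.5


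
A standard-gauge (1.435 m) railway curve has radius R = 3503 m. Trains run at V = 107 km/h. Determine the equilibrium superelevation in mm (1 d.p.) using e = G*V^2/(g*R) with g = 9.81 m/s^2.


Convert speed: V = 107 / 3.6 = 29.7222 m/s
Apply formula: e = 1.435 * 29.7222^2 / (9.81 * 3503)
e = 1.435 * 883.4105 / 34364.43
e = 0.03689 m = 36.9 mm

36.9


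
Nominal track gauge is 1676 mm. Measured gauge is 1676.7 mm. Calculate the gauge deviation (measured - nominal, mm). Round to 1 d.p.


Deviation = measured - nominal
Deviation = 1676.7 - 1676
Deviation = 0.7 mm

0.7


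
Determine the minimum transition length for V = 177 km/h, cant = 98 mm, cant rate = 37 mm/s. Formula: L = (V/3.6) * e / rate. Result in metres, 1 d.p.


Convert speed: V = 177 / 3.6 = 49.1667 m/s
L = 49.1667 * 98 / 37
L = 4818.3333 / 37
L = 130.2 m

130.2


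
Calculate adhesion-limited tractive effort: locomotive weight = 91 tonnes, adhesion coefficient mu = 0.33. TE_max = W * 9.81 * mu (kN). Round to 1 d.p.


TE_max = W * g * mu
TE_max = 91 * 9.81 * 0.33
TE_max = 892.71 * 0.33
TE_max = 294.6 kN

294.6


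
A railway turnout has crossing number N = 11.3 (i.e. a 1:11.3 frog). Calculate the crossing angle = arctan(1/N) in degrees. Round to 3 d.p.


1/N = 1/11.3 = 0.088496
angle = arctan(0.088496) = 0.088266 rad
angle = 0.088266 * 180/pi = 5.057 degrees

5.057


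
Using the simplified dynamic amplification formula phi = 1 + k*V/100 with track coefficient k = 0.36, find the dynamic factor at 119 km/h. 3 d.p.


phi = 1 + k * V / 100
phi = 1 + 0.36 * 119 / 100
phi = 1 + 0.4284
phi = 1.428

1.428


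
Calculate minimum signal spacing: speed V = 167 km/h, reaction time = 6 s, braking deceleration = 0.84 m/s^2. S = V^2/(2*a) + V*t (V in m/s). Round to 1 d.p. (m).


V = 167 / 3.6 = 46.3889 m/s
Braking distance = 46.3889^2 / (2*0.84) = 1280.9101 m
Sighting distance = 46.3889 * 6 = 278.3333 m
S = 1280.9101 + 278.3333 = 1559.2 m

1559.2


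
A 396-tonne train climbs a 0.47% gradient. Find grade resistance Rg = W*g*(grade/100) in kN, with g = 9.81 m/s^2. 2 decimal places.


Rg = W * 9.81 * grade / 100
Rg = 396 * 9.81 * 0.47 / 100
Rg = 3884.76 * 0.0047
Rg = 18.26 kN

18.26


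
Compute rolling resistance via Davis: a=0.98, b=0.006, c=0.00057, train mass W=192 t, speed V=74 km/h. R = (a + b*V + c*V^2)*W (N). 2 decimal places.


b*V = 0.006 * 74 = 0.444
c*V^2 = 0.00057 * 5476 = 3.12132
R_per_t = 0.98 + 0.444 + 3.12132 = 4.54532 N/t
R_total = 4.54532 * 192 = 872.70 N

872.70


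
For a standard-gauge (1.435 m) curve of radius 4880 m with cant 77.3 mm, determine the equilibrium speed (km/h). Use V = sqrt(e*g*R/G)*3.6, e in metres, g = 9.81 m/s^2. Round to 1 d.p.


Convert cant: e = 77.3 mm = 0.0773 m
V_ms = sqrt(0.0773 * 9.81 * 4880 / 1.435)
V_ms = sqrt(2578.792641) = 50.7818 m/s
V = 50.7818 * 3.6 = 182.8 km/h

182.8


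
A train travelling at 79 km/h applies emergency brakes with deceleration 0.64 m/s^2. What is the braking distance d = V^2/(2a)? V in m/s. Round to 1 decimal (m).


Convert speed: V = 79 / 3.6 = 21.9444 m/s
V^2 = 481.5586
d = 481.5586 / (2 * 0.64)
d = 481.5586 / 1.28
d = 376.2 m

376.2


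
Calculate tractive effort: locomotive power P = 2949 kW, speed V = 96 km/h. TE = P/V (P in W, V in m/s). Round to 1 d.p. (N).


Convert: P = 2949 kW = 2949000 W
V = 96 / 3.6 = 26.6667 m/s
TE = 2949000 / 26.6667
TE = 110587.5 N

110587.5


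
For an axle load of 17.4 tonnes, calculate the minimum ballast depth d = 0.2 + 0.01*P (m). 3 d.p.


d = 0.2 + 0.01 * 17.4
d = 0.2 + 0.174
d = 0.374 m

0.374
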